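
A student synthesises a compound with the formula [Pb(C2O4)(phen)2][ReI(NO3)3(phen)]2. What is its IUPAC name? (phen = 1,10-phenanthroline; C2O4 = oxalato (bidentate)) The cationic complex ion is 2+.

Both ions are complex: the cation is named first with the plain metal name, the anion second with the -ate form; each ion's ligands are alphabetised independently.
The complex cation is given as 2+; its ligand charges sum to -2, so Pb = +4.
With 2 anions per cation, each anion must be 2/2 = 1−.
Anion: ligand charges sum to -4; for the ion to be 1−, Re = +3.

oxalatobis(1,10-phenanthroline)lead(IV) iodotrinitrato(1,10-phenanthroline)rhenate(III)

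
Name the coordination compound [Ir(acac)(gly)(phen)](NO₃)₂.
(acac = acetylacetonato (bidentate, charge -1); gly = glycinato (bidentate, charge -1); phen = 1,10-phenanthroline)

(acetylacetonato)(glycinato)(1,10-phenanthroline)iridium(IV) nitrate

The 2 nitrate counter-ions carry a total charge of -2, so each complex ion is 2+.
Ligand charges: 1×acetylacetonato (-1 each), 1×glycinato (-1 each), 1×1,10-phenanthroline (neutral); total -2. So Ir + (-2) = 2+, giving Ir = +4.
Ligands are named alphabetically: acetylacetonato before glycinato before phenanthroline.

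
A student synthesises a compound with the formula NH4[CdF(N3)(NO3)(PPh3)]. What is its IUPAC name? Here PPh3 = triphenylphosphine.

ammonium azidofluoronitrato(triphenylphosphine)cadmate(II)

The 1 ammonium counter-ion carries a total charge of +1, so each complex ion is 1−.
Ligand charges: 1×azido (-1 each), 1×nitrato (-1 each), 1×fluoro (-1 each), 1×triphenylphosphine (neutral); total -3. So Cd + (-3) = 1−, giving Cd = +2.
Ligands are named alphabetically: azido before fluoro before nitrato before triphenylphosphine.
The complex ion is anionic, so cadmium takes the -ate form cadmate(II).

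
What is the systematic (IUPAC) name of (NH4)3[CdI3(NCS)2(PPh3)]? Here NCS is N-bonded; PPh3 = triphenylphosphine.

ammonium triiododiisothiocyanato(triphenylphosphine)cadmate(II)

The 3 ammonium counter-ions carry a total charge of +3, so each complex ion is 3−.
Ligand charges: 2×isothiocyanato (-1 each), 1×triphenylphosphine (neutral), 3×iodo (-1 each); total -5. So Cd + (-5) = 3−, giving Cd = +2.
Ligands are named alphabetically: iodo before isothiocyanato before triphenylphosphine.
The complex ion is anionic, so cadmium takes the -ate form cadmate(II).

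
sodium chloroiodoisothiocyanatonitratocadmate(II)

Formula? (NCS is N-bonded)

Ligands: 1 isothiocyanato (NCS, -1), 1 chloro (Cl, -1), 1 iodo (I, -1), 1 nitrato (NO3, -1). Ligand charge sum = -4.
Charge balance with sodium (+1) requires 1 complex ion per 2 sodium.

Na2[CdClI(NCS)(NO3)]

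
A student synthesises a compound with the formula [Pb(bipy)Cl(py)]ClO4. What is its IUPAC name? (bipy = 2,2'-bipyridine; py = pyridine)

(2,2'-bipyridine)chloro(pyridine)lead(II) perchlorate

The 1 perchlorate counter-ion carries a total charge of -1, so each complex ion is 1+.
Ligand charges: 1×2,2'-bipyridine (neutral), 1×chloro (-1 each), 1×pyridine (neutral); total -1. So Pb + (-1) = 1+, giving Pb = +2.
Ligands are named alphabetically: bipyridine before chloro before pyridine.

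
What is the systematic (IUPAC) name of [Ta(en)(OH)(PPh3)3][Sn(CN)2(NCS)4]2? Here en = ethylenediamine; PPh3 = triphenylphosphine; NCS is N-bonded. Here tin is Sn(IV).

Sn is given as +4; the anion's ligand charges sum to -6, so the complex anion is 2−.
With 2 anions per cation, the cation must be 2×2 = 4+.
Cation: ligand charges sum to -1; for the ion to be 4+, Ta = +5.

(ethylenediamine)hydroxotris(triphenylphosphine)tantalum(V) dicyanotetraisothiocyanatostannate(IV)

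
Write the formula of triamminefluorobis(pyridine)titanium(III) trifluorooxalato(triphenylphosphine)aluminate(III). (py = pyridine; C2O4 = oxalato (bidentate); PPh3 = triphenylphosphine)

[TiF(NH3)3(py)2][Al(C2O4)F3(PPh3)]

Cation [Ti…]: ligand charges -1, Ti(III) ⇒ ion charge 2+.
Anion [Al…]: ligand charges -5, Al(III) ⇒ ion charge 2−.
One 2+ cation balances one 2− anion.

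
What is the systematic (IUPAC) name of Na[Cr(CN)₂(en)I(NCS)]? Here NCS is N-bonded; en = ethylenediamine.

sodium dicyano(ethylenediamine)iodoisothiocyanatochromate(III)

The 1 sodium counter-ion carries a total charge of +1, so each complex ion is 1−.
Ligand charges: 1×isothiocyanato (-1 each), 2×cyano (-1 each), 1×iodo (-1 each), 1×ethylenediamine (neutral); total -4. So Cr + (-4) = 1−, giving Cr = +3.
Ligands are named alphabetically: cyano before ethylenediamine before iodo before isothiocyanato.
The complex ion is anionic, so chromium takes the -ate form chromate(III).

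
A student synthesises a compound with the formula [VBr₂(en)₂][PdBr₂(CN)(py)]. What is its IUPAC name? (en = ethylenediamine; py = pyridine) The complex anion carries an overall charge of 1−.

The complex anion is given as 1−; its ligand charges sum to -3, so Pd = +2.
A 1:1 salt means the cation carries the equal and opposite charge, 1+.
Cation: ligand charges sum to -2; for the ion to be 1+, V = +3.

dibromobis(ethylenediamine)vanadium(III) dibromocyano(pyridine)palladate(II)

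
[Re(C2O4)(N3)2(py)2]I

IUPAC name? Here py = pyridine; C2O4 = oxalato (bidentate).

The 1 iodide counter-ion carries a total charge of -1, so each complex ion is 1+.
Ligand charges: 2×azido (-1 each), 2×pyridine (neutral), 1×oxalato (-2 each); total -4. So Re + (-4) = 1+, giving Re = +5.
Ligands are named alphabetically: azido before oxalato before pyridine.

diazidooxalatobis(pyridine)rhenium(V) iodide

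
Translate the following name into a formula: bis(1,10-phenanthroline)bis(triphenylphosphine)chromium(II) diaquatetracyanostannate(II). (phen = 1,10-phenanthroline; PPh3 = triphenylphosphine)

Cation [Cr…]: ligand charges 0, Cr(II) ⇒ ion charge 2+.
Anion [Sn…]: ligand charges -4, Sn(II) ⇒ ion charge 2−.

[Cr(phen)2(PPh3)2][Sn(CN)4(H2O)2]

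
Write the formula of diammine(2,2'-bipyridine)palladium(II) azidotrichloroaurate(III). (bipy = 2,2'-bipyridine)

[Pd(bipy)(NH3)2][AuCl3(N3)]2

Cation [Pd…]: ligand charges 0, Pd(II) ⇒ ion charge 2+.
Anion [Au…]: ligand charges -4, Au(III) ⇒ ion charge 1−.
One 2+ cation requires 2 of the 1− anion.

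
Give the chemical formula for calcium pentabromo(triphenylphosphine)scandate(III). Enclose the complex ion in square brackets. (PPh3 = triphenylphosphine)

Ca[ScBr5(PPh3)]

Ligands: 1 triphenylphosphine (PPh3, neutral), 5 bromo (Br, -1). Ligand charge sum = -5.
Charge balance with calcium (+2) requires 1 complex ion per 1 calcium.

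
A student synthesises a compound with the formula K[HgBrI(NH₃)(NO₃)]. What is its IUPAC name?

The 1 potassium counter-ion carries a total charge of +1, so each complex ion is 1−.
Ligand charges: 1×iodo (-1 each), 1×nitrato (-1 each), 1×ammine (neutral), 1×bromo (-1 each); total -3. So Hg + (-3) = 1−, giving Hg = +2.
Ligands are named alphabetically: ammine before bromo before iodo before nitrato.
The complex ion is anionic, so mercury takes the -ate form mercurate(II).

potassium amminebromoiodonitratomercurate(II)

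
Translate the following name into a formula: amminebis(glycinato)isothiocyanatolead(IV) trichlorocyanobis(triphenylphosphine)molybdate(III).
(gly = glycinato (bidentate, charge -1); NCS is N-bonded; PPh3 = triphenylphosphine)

[Pb(gly)2(NCS)(NH3)][MoCl3(CN)(PPh3)2]

Cation [Pb…]: ligand charges -3, Pb(IV) ⇒ ion charge 1+.
Anion [Mo…]: ligand charges -4, Mo(III) ⇒ ion charge 1−.
One 1+ cation balances one 1− anion.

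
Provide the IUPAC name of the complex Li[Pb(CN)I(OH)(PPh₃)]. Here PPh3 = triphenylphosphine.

The 1 lithium counter-ion carries a total charge of +1, so each complex ion is 1−.
Ligand charges: 1×cyano (-1 each), 1×hydroxo (-1 each), 1×iodo (-1 each), 1×triphenylphosphine (neutral); total -3. So Pb + (-3) = 1−, giving Pb = +2.
Ligands are named alphabetically: cyano before hydroxo before iodo before triphenylphosphine.
The complex ion is anionic, so lead takes the -ate form plumbate(II).

lithium cyanohydroxoiodo(triphenylphosphine)plumbate(II)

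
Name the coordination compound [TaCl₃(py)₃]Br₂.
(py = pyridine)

trichlorotris(pyridine)tantalum(V) bromide

The 2 bromide counter-ions carry a total charge of -2, so each complex ion is 2+.
Ligand charges: 3×pyridine (neutral), 3×chloro (-1 each); total -3. So Ta + (-3) = 2+, giving Ta = +5.
Ligands are named alphabetically: chloro before pyridine.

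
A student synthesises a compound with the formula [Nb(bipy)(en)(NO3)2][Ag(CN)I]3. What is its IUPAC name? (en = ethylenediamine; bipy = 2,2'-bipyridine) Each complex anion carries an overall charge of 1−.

(2,2'-bipyridine)(ethylenediamine)dinitratoniobium(V) cyanoiodoargentate(I)

Both ions are complex: the cation is named first with the plain metal name, the anion second with the -ate form; each ion's ligands are alphabetised independently.
The complex anion is given as 1−; its ligand charges sum to -2, so Ag = +1.
With 3 anions per cation, the cation must be 3×1 = 3+.
Cation: ligand charges sum to -2; for the ion to be 3+, Nb = +5.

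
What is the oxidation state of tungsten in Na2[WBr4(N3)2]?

2 sodium outside the brackets (+1 each) → the complex ion is 2−.
Ligand charges: 4×Br = -4; 2×N3 = -2; sum -6.
W + (-6) = 2− ⇒ W is +4.

+4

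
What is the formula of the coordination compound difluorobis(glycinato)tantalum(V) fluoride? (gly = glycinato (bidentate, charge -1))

Ligands: 2 fluoro (F, -1), 2 glycinato (gly, -1). Ligand charge sum = -4.
Charge balance with fluoride (-1) requires 1 complex ion per 1 fluoride.

[TaF2(gly)2]F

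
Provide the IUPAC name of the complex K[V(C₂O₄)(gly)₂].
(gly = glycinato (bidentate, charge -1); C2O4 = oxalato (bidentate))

The 1 potassium counter-ion carries a total charge of +1, so each complex ion is 1−.
Ligand charges: 2×glycinato (-1 each), 1×oxalato (-2 each); total -4. So V + (-4) = 1−, giving V = +3.
Ligands are named alphabetically: glycinato before oxalato.
The complex ion is anionic, so vanadium takes the -ate form vanadate(III).

potassium bis(glycinato)oxalatovanadate(III)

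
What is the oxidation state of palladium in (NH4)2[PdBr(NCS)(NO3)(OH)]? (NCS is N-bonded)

2 ammonium outside the brackets (+1 each) → the complex ion is 2−.
Ligand charges: 1×OH = -1; 1×Br = -1; 1×NO3 = -1; 1×NCS = -1; sum -4.
Pd + (-4) = 2− ⇒ Pd is +2.

+2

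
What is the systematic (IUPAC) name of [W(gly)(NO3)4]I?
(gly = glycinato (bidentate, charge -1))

(glycinato)tetranitratotungsten(VI) iodide

The 1 iodide counter-ion carries a total charge of -1, so each complex ion is 1+.
Ligand charges: 4×nitrato (-1 each), 1×glycinato (-1 each); total -5. So W + (-5) = 1+, giving W = +6.
Ligands are named alphabetically: glycinato before nitrato.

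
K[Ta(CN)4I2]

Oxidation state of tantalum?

+5

1 potassium outside the brackets (+1 each) → the complex ion is 1−.
Ligand charges: 4×CN = -4; 2×I = -2; sum -6.
Ta + (-6) = 1− ⇒ Ta is +5.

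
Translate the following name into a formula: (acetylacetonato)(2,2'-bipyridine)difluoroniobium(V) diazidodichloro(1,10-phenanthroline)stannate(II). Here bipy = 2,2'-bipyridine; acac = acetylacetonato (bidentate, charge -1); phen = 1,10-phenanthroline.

[Nb(acac)(bipy)F2][SnCl2(N3)2(phen)]

Cation [Nb…]: ligand charges -3, Nb(V) ⇒ ion charge 2+.
Anion [Sn…]: ligand charges -4, Sn(II) ⇒ ion charge 2−.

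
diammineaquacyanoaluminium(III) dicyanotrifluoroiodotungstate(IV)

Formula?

[Al(CN)(H2O)(NH3)2][W(CN)2F3I]

Cation [Al…]: ligand charges -1, Al(III) ⇒ ion charge 2+.
Anion [W…]: ligand charges -6, W(IV) ⇒ ion charge 2−.
One 2+ cation balances one 2− anion.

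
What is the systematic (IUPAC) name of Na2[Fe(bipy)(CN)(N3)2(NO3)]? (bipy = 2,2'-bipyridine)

The 2 sodium counter-ions carry a total charge of +2, so each complex ion is 2−.
Ligand charges: 1×2,2'-bipyridine (neutral), 2×azido (-1 each), 1×nitrato (-1 each), 1×cyano (-1 each); total -4. So Fe + (-4) = 2−, giving Fe = +2.
Ligands are named alphabetically: azido before bipyridine before cyano before nitrato.
The complex ion is anionic, so iron takes the -ate form ferrate(II).

sodium diazido(2,2'-bipyridine)cyanonitratoferrate(II)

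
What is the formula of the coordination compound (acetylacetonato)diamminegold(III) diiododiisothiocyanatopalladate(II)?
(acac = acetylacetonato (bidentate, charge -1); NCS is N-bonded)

Cation [Au…]: ligand charges -1, Au(III) ⇒ ion charge 2+.
Anion [Pd…]: ligand charges -4, Pd(II) ⇒ ion charge 2−.
One 2+ cation balances one 2− anion.

[Au(acac)(NH3)2][PdI2(NCS)2]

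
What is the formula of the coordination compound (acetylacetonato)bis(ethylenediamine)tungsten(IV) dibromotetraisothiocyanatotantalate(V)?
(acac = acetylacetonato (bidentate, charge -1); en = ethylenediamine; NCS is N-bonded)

Cation [W…]: ligand charges -1, W(IV) ⇒ ion charge 3+.
Anion [Ta…]: ligand charges -6, Ta(V) ⇒ ion charge 1−.

[W(acac)(en)2][TaBr2(NCS)4]3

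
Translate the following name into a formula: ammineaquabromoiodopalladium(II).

[PdBr(H2O)I(NH3)]

Ligands: 1 iodo (I, -1), 1 aqua (H2O, neutral), 1 ammine (NH3, neutral), 1 bromo (Br, -1). Ligand charge sum = -2.
With Pd in oxidation state +2, the complex ion is [Pd...].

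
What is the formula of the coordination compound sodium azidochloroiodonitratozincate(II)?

Ligands: 1 nitrato (NO3, -1), 1 iodo (I, -1), 1 chloro (Cl, -1), 1 azido (N3, -1). Ligand charge sum = -4.
Charge balance with sodium (+1) requires 1 complex ion per 2 sodium.

Na2[ZnClI(N3)(NO3)]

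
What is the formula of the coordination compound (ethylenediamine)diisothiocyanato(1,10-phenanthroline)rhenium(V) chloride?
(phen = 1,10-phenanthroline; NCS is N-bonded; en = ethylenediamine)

[Re(en)(NCS)2(phen)]Cl3

Ligands: 1 1,10-phenanthroline (phen, neutral), 2 isothiocyanato (NCS, -1), 1 ethylenediamine (en, neutral). Ligand charge sum = -2.
With Re in oxidation state +5, the complex ion is [Re...]^3+.
Charge balance with chloride (-1) requires 1 complex ion per 3 chloride.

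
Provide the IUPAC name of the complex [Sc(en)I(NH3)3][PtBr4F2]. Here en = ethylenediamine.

triammine(ethylenediamine)iodoscandium(III) tetrabromodifluoroplatinate(IV)

Both ions are complex: the cation is named first with the plain metal name, the anion second with the -ate form; each ion's ligands are alphabetised independently.
Scandium is always +3 in its complexes; the cation's ligand charges sum to -1, so the complex cation is 2+.
A 1:1 salt means the anion carries the equal and opposite charge, 2−.
Anion: ligand charges sum to -6; for the ion to be 2−, Pt = +4.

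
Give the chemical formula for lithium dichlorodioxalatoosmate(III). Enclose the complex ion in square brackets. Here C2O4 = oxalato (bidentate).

Ligands: 2 chloro (Cl, -1), 2 oxalato (C2O4, -2). Ligand charge sum = -6.
With Os in oxidation state +3, the complex ion is [Os...]^3−.
Charge balance with lithium (+1) requires 1 complex ion per 3 lithium.

Li3[Os(C2O4)2Cl2]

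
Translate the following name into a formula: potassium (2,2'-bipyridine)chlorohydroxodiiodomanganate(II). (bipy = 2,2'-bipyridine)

K2[Mn(bipy)ClI2(OH)]

Ligands: 2 iodo (I, -1), 1 2,2'-bipyridine (bipy, neutral), 1 hydroxo (OH, -1), 1 chloro (Cl, -1). Ligand charge sum = -4.
Charge balance with potassium (+1) requires 1 complex ion per 2 potassium.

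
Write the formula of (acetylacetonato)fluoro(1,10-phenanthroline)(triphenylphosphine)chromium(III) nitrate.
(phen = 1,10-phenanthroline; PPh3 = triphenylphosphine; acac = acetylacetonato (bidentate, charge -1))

Ligands: 1 1,10-phenanthroline (phen, neutral), 1 triphenylphosphine (PPh3, neutral), 1 fluoro (F, -1), 1 acetylacetonato (acac, -1). Ligand charge sum = -2.
With Cr in oxidation state +3, the complex ion is [Cr...]^1+.
Charge balance with nitrate (-1) requires 1 complex ion per 1 nitrate.

[Cr(acac)F(phen)(PPh3)]NO3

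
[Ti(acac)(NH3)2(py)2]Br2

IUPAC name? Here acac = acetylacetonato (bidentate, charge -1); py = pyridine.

(acetylacetonato)diamminebis(pyridine)titanium(III) bromide

The 2 bromide counter-ions carry a total charge of -2, so each complex ion is 2+.
Ligand charges: 1×acetylacetonato (-1 each), 2×pyridine (neutral), 2×ammine (neutral); total -1. So Ti + (-1) = 2+, giving Ti = +3.
Ligands are named alphabetically: acetylacetonato before ammine before pyridine.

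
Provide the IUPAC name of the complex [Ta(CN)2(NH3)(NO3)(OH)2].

amminedicyanodihydroxonitratotantalum(V)

There is no counter-ion, so the complex is neutral overall.
Ligand charges: 1×ammine (neutral), 1×nitrato (-1 each), 2×hydroxo (-1 each), 2×cyano (-1 each); total -5. So Ta + (-5) = 0, giving Ta = +5.
Ligands are named alphabetically: ammine before cyano before hydroxo before nitrato.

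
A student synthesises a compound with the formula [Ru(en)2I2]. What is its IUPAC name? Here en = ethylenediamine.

bis(ethylenediamine)diiodoruthenium(II)

There is no counter-ion, so the complex is neutral overall.
Ligand charges: 2×ethylenediamine (neutral), 2×iodo (-1 each); total -2. So Ru + (-2) = 0, giving Ru = +2.
Ligands are named alphabetically: ethylenediamine before iodo.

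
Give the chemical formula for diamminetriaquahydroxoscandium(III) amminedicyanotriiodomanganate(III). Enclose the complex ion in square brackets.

[Sc(H2O)3(NH3)2(OH)][Mn(CN)2I3(NH3)]

Cation [Sc…]: ligand charges -1, Sc(III) ⇒ ion charge 2+.
Anion [Mn…]: ligand charges -5, Mn(III) ⇒ ion charge 2−.
One 2+ cation balances one 2− anion.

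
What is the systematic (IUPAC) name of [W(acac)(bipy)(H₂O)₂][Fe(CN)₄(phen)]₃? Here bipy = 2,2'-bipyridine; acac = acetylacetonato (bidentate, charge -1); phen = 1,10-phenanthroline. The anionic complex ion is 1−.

(acetylacetonato)diaqua(2,2'-bipyridine)tungsten(IV) tetracyano(1,10-phenanthroline)ferrate(III)

The complex anion is given as 1−; its ligand charges sum to -4, so Fe = +3.
With 3 anions per cation, the cation must be 3×1 = 3+.
Cation: ligand charges sum to -1; for the ion to be 3+, W = +4.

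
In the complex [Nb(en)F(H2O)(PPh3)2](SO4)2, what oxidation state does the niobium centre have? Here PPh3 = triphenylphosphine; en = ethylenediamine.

+5

2 sulfate outside the brackets (-2 each) → the complex ion is 4+.
Ligand charges: 1×F = -1; 2×PPh3 neutral; 1×en neutral; 1×H2O neutral; sum -1.
Nb + (-1) = 4+ ⇒ Nb is +5.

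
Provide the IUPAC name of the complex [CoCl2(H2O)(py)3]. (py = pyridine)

aquadichlorotris(pyridine)cobalt(II)

There is no counter-ion, so the complex is neutral overall.
Ligand charges: 1×aqua (neutral), 2×chloro (-1 each), 3×pyridine (neutral); total -2. So Co + (-2) = 0, giving Co = +2.
Ligands are named alphabetically: aqua before chloro before pyridine.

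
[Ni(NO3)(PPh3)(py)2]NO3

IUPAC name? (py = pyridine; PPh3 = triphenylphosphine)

The 1 nitrate counter-ion carries a total charge of -1, so each complex ion is 1+.
Ligand charges: 1×nitrato (-1 each), 2×pyridine (neutral), 1×triphenylphosphine (neutral); total -1. So Ni + (-1) = 1+, giving Ni = +2.
Ligands are named alphabetically: nitrato before pyridine before triphenylphosphine.

nitratobis(pyridine)(triphenylphosphine)nickel(II) nitrate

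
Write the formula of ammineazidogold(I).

[Au(N3)(NH3)]

Ligands: 1 azido (N3, -1), 1 ammine (NH3, neutral). Ligand charge sum = -1.
With Au in oxidation state +1, the complex ion is [Au...].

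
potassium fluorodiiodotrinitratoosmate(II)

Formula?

Ligands: 1 fluoro (F, -1), 3 nitrato (NO3, -1), 2 iodo (I, -1). Ligand charge sum = -6.
Charge balance with potassium (+1) requires 1 complex ion per 4 potassium.

K4[OsFI2(NO3)3]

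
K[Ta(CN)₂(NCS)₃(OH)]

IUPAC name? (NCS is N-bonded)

potassium dicyanohydroxotriisothiocyanatotantalate(V)

The 1 potassium counter-ion carries a total charge of +1, so each complex ion is 1−.
Ligand charges: 1×hydroxo (-1 each), 2×cyano (-1 each), 3×isothiocyanato (-1 each); total -6. So Ta + (-6) = 1−, giving Ta = +5.
Ligands are named alphabetically: cyano before hydroxo before isothiocyanato.
The complex ion is anionic, so tantalum takes the -ate form tantalate(V).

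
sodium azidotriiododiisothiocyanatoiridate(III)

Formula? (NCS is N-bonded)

Na3[IrI3(N3)(NCS)2]

Ligands: 3 iodo (I, -1), 2 isothiocyanato (NCS, -1), 1 azido (N3, -1). Ligand charge sum = -6.
With Ir in oxidation state +3, the complex ion is [Ir...]^3−.
Charge balance with sodium (+1) requires 1 complex ion per 3 sodium.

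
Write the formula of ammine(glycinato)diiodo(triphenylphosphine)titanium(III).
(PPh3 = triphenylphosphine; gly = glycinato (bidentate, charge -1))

[Ti(gly)I2(NH3)(PPh3)]

Ligands: 2 iodo (I, -1), 1 ammine (NH3, neutral), 1 triphenylphosphine (PPh3, neutral), 1 glycinato (gly, -1). Ligand charge sum = -3.
With Ti in oxidation state +3, the complex ion is [Ti...].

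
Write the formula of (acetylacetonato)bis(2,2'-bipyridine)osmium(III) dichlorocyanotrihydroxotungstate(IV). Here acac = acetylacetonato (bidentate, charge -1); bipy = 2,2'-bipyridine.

Cation [Os…]: ligand charges -1, Os(III) ⇒ ion charge 2+.
Anion [W…]: ligand charges -6, W(IV) ⇒ ion charge 2−.

[Os(acac)(bipy)2][WCl2(CN)(OH)3]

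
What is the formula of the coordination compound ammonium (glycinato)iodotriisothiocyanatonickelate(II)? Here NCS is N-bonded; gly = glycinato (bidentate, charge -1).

(NH4)3[Ni(gly)I(NCS)3]

Ligands: 1 iodo (I, -1), 3 isothiocyanato (NCS, -1), 1 glycinato (gly, -1). Ligand charge sum = -5.
With Ni in oxidation state +2, the complex ion is [Ni...]^3−.
Charge balance with ammonium (+1) requires 1 complex ion per 3 ammonium.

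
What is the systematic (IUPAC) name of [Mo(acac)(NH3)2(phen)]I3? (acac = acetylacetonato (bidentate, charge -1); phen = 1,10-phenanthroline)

The 3 iodide counter-ions carry a total charge of -3, so each complex ion is 3+.
Ligand charges: 1×acetylacetonato (-1 each), 1×1,10-phenanthroline (neutral), 2×ammine (neutral); total -1. So Mo + (-1) = 3+, giving Mo = +4.
Ligands are named alphabetically: acetylacetonato before ammine before phenanthroline.

(acetylacetonato)diammine(1,10-phenanthroline)molybdenum(IV) iodide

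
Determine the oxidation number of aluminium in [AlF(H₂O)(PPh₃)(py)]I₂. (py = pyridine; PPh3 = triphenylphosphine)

2 iodide outside the brackets (-1 each) → the complex ion is 2+.
Ligand charges: 1×py neutral; 1×F = -1; 1×PPh3 neutral; 1×H2O neutral; sum -1.
Al + (-1) = 2+ ⇒ Al is +3.

+3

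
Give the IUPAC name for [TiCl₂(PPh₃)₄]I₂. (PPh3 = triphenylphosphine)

dichlorotetrakis(triphenylphosphine)titanium(IV) iodide

The 2 iodide counter-ions carry a total charge of -2, so each complex ion is 2+.
Ligand charges: 2×chloro (-1 each), 4×triphenylphosphine (neutral); total -2. So Ti + (-2) = 2+, giving Ti = +4.
Ligands are named alphabetically: chloro before triphenylphosphine.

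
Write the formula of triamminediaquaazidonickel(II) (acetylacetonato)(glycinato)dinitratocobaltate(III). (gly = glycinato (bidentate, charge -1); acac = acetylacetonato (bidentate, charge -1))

Cation [Ni…]: ligand charges -1, Ni(II) ⇒ ion charge 1+.
Anion [Co…]: ligand charges -4, Co(III) ⇒ ion charge 1−.
One 1+ cation balances one 1− anion.

[Ni(H2O)2(N3)(NH3)3][Co(acac)(gly)(NO3)2]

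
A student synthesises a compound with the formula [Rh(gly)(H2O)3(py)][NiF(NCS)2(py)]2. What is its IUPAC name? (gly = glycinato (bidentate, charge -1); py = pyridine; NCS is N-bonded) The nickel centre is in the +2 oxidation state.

Both ions are complex: the cation is named first with the plain metal name, the anion second with the -ate form; each ion's ligands are alphabetised independently.
Ni is given as +2; the anion's ligand charges sum to -3, so the complex anion is 1−.
With 2 anions per cation, the cation must be 2×1 = 2+.
Cation: ligand charges sum to -1; for the ion to be 2+, Rh = +3.

triaqua(glycinato)(pyridine)rhodium(III) fluorodiisothiocyanato(pyridine)nickelate(II)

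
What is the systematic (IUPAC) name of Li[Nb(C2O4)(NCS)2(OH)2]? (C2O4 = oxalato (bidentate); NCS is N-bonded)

lithium dihydroxodiisothiocyanatooxalatoniobate(V)

The 1 lithium counter-ion carries a total charge of +1, so each complex ion is 1−.
Ligand charges: 1×oxalato (-2 each), 2×hydroxo (-1 each), 2×isothiocyanato (-1 each); total -6. So Nb + (-6) = 1−, giving Nb = +5.
Ligands are named alphabetically: hydroxo before isothiocyanato before oxalato.
The complex ion is anionic, so niobium takes the -ate form niobate(V).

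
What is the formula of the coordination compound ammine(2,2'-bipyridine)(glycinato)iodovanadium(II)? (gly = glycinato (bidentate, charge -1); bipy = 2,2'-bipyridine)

[V(bipy)(gly)I(NH3)]

Ligands: 1 glycinato (gly, -1), 1 2,2'-bipyridine (bipy, neutral), 1 iodo (I, -1), 1 ammine (NH3, neutral). Ligand charge sum = -2.
With V in oxidation state +2, the complex ion is [V...].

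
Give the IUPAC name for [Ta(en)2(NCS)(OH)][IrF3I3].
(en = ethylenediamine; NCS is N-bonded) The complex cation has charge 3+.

bis(ethylenediamine)hydroxoisothiocyanatotantalum(V) trifluorotriiodoiridate(III)

Both ions are complex: the cation is named first with the plain metal name, the anion second with the -ate form; each ion's ligands are alphabetised independently.
The complex cation is given as 3+; its ligand charges sum to -2, so Ta = +5.
A 1:1 salt means the anion carries the equal and opposite charge, 3−.
Anion: ligand charges sum to -6; for the ion to be 3−, Ir = +3.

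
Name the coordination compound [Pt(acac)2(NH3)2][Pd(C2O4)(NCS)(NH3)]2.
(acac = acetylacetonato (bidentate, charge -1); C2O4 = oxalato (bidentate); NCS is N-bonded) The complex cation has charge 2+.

bis(acetylacetonato)diammineplatinum(IV) ammineisothiocyanatooxalatopalladate(II)

Both ions are complex: the cation is named first with the plain metal name, the anion second with the -ate form; each ion's ligands are alphabetised independently.
The complex cation is given as 2+; its ligand charges sum to -2, so Pt = +4.
With 2 anions per cation, each anion must be 2/2 = 1−.
Anion: ligand charges sum to -3; for the ion to be 1−, Pd = +2.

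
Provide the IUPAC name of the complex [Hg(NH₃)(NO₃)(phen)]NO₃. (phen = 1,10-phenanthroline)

amminenitrato(1,10-phenanthroline)mercury(II) nitrate

The 1 nitrate counter-ion carries a total charge of -1, so each complex ion is 1+.
Ligand charges: 1×1,10-phenanthroline (neutral), 1×ammine (neutral), 1×nitrato (-1 each); total -1. So Hg + (-1) = 1+, giving Hg = +2.
Ligands are named alphabetically: ammine before nitrato before phenanthroline.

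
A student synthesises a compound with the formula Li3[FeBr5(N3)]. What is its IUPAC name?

lithium azidopentabromoferrate(III)

The 3 lithium counter-ions carry a total charge of +3, so each complex ion is 3−.
Ligand charges: 1×azido (-1 each), 5×bromo (-1 each); total -6. So Fe + (-6) = 3−, giving Fe = +3.
Ligands are named alphabetically: azido before bromo.
The complex ion is anionic, so iron takes the -ate form ferrate(III).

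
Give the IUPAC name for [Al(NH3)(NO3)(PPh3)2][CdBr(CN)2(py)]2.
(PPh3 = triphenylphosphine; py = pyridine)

amminenitratobis(triphenylphosphine)aluminium(III) bromodicyano(pyridine)cadmate(II)

Both ions are complex: the cation is named first with the plain metal name, the anion second with the -ate form; each ion's ligands are alphabetised independently.
Aluminium is always +3 in its complexes; the cation's ligand charges sum to -1, so the complex cation is 2+.
With 2 anions per cation, each anion must be 2/2 = 1−.
Anion: ligand charges sum to -3; for the ion to be 1−, Cd = +2.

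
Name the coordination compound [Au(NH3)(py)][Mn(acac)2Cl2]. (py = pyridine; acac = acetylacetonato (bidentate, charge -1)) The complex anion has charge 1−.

ammine(pyridine)gold(I) bis(acetylacetonato)dichloromanganate(III)

Both ions are complex: the cation is named first with the plain metal name, the anion second with the -ate form; each ion's ligands are alphabetised independently.
The complex anion is given as 1−; its ligand charges sum to -4, so Mn = +3.
A 1:1 salt means the cation carries the equal and opposite charge, 1+.
Cation: ligand charges sum to 0; for the ion to be 1+, Au = +1.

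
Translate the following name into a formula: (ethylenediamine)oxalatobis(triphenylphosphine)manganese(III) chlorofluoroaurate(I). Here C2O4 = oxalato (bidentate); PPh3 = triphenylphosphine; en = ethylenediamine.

[Mn(C2O4)(en)(PPh3)2][AuClF]

Cation [Mn…]: ligand charges -2, Mn(III) ⇒ ion charge 1+.
Anion [Au…]: ligand charges -2, Au(I) ⇒ ion charge 1−.
One 1+ cation balances one 1− anion.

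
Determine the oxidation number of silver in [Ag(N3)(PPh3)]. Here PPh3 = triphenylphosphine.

+1

No counter-ion: the bracketed complex is neutral.
Ligand charges: 1×N3 = -1; 1×PPh3 neutral; sum -1.
Ag + (-1) = 0 ⇒ Ag is +1.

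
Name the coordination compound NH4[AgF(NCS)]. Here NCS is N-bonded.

The 1 ammonium counter-ion carries a total charge of +1, so each complex ion is 1−.
Ligand charges: 1×isothiocyanato (-1 each), 1×fluoro (-1 each); total -2. So Ag + (-2) = 1−, giving Ag = +1.
The complex ion is anionic, so silver takes the -ate form argentate(I).

ammonium fluoroisothiocyanatoargentate(I)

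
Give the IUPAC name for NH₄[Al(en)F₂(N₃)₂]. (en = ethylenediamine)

ammonium diazido(ethylenediamine)difluoroaluminate(III)

The 1 ammonium counter-ion carries a total charge of +1, so each complex ion is 1−.
Ligand charges: 2×fluoro (-1 each), 2×azido (-1 each), 1×ethylenediamine (neutral); total -4. So Al + (-4) = 1−, giving Al = +3.
The complex ion is anionic, so aluminium takes the -ate form aluminate(III).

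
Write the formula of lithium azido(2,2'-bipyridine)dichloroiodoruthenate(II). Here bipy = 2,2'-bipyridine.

Ligands: 1 2,2'-bipyridine (bipy, neutral), 1 iodo (I, -1), 1 azido (N3, -1), 2 chloro (Cl, -1). Ligand charge sum = -4.
Charge balance with lithium (+1) requires 1 complex ion per 2 lithium.

Li2[Ru(bipy)Cl2I(N3)]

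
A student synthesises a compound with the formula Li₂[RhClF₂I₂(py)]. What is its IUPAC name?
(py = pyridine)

The 2 lithium counter-ions carry a total charge of +2, so each complex ion is 2−.
Ligand charges: 2×iodo (-1 each), 1×chloro (-1 each), 2×fluoro (-1 each), 1×pyridine (neutral); total -5. So Rh + (-5) = 2−, giving Rh = +3.
Ligands are named alphabetically: chloro before fluoro before iodo before pyridine.
The complex ion is anionic, so rhodium takes the -ate form rhodate(III).

lithium chlorodifluorodiiodo(pyridine)rhodate(III)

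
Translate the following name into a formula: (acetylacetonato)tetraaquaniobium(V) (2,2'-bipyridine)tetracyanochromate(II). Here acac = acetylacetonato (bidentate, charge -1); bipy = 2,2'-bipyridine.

Cation [Nb…]: ligand charges -1, Nb(V) ⇒ ion charge 4+.
Anion [Cr…]: ligand charges -4, Cr(II) ⇒ ion charge 2−.

[Nb(acac)(H2O)4][Cr(bipy)(CN)4]2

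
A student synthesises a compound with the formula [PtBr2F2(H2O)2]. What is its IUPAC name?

diaquadibromodifluoroplatinum(IV)

There is no counter-ion, so the complex is neutral overall.
Ligand charges: 2×fluoro (-1 each), 2×aqua (neutral), 2×bromo (-1 each); total -4. So Pt + (-4) = 0, giving Pt = +4.
Ligands are named alphabetically: aqua before bromo before fluoro.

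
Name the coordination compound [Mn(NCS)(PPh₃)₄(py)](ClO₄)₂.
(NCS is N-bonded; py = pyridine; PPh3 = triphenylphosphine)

isothiocyanato(pyridine)tetrakis(triphenylphosphine)manganese(III) perchlorate

The 2 perchlorate counter-ions carry a total charge of -2, so each complex ion is 2+.
Ligand charges: 1×isothiocyanato (-1 each), 1×pyridine (neutral), 4×triphenylphosphine (neutral); total -1. So Mn + (-1) = 2+, giving Mn = +3.
Ligands are named alphabetically: isothiocyanato before pyridine before triphenylphosphine.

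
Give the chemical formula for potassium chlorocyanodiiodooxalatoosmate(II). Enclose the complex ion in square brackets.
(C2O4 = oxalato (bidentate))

Ligands: 1 oxalato (C2O4, -2), 1 cyano (CN, -1), 1 chloro (Cl, -1), 2 iodo (I, -1). Ligand charge sum = -6.
With Os in oxidation state +2, the complex ion is [Os...]^4−.
Charge balance with potassium (+1) requires 1 complex ion per 4 potassium.

K4[Os(C2O4)Cl(CN)I2]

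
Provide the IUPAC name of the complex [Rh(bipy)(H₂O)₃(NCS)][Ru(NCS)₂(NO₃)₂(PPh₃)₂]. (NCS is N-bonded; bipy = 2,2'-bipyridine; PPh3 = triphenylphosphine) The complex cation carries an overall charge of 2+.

The complex cation is given as 2+; its ligand charges sum to -1, so Rh = +3.
A 1:1 salt means the anion carries the equal and opposite charge, 2−.
Anion: ligand charges sum to -4; for the ion to be 2−, Ru = +2.

triaqua(2,2'-bipyridine)isothiocyanatorhodium(III) diisothiocyanatodinitratobis(triphenylphosphine)ruthenate(II)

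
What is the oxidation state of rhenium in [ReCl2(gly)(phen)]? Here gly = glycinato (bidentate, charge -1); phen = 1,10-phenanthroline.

No counter-ion: the bracketed complex is neutral.
Ligand charges: 2×Cl = -2; 1×gly = -1; 1×phen neutral; sum -3.
Re + (-3) = 0 ⇒ Re is +3.

+3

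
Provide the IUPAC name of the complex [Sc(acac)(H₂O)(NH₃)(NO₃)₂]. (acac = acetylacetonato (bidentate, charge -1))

(acetylacetonato)ammineaquadinitratoscandium(III)

There is no counter-ion, so the complex is neutral overall.
Ligand charges: 2×nitrato (-1 each), 1×acetylacetonato (-1 each), 1×ammine (neutral), 1×aqua (neutral); total -3. So Sc + (-3) = 0, giving Sc = +3.
Ligands are named alphabetically: acetylacetonato before ammine before aqua before nitrato.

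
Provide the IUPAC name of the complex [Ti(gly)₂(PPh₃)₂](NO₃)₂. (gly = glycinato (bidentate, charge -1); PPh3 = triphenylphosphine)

The 2 nitrate counter-ions carry a total charge of -2, so each complex ion is 2+.
Ligand charges: 2×glycinato (-1 each), 2×triphenylphosphine (neutral); total -2. So Ti + (-2) = 2+, giving Ti = +4.
Ligands are named alphabetically: glycinato before triphenylphosphine.

bis(glycinato)bis(triphenylphosphine)titanium(IV) nitrate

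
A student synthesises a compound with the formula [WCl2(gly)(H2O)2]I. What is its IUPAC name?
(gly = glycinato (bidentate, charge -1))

diaquadichloro(glycinato)tungsten(IV) iodide

The 1 iodide counter-ion carries a total charge of -1, so each complex ion is 1+.
Ligand charges: 2×chloro (-1 each), 1×glycinato (-1 each), 2×aqua (neutral); total -3. So W + (-3) = 1+, giving W = +4.
Ligands are named alphabetically: aqua before chloro before glycinato.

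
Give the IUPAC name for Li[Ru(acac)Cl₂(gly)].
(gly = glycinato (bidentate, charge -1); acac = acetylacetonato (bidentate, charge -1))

lithium (acetylacetonato)dichloro(glycinato)ruthenate(III)

The 1 lithium counter-ion carries a total charge of +1, so each complex ion is 1−.
Ligand charges: 2×chloro (-1 each), 1×glycinato (-1 each), 1×acetylacetonato (-1 each); total -4. So Ru + (-4) = 1−, giving Ru = +3.
The complex ion is anionic, so ruthenium takes the -ate form ruthenate(III).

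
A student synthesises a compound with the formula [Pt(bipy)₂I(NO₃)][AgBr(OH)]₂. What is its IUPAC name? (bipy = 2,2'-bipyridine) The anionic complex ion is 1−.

bis(2,2'-bipyridine)iodonitratoplatinum(IV) bromohydroxoargentate(I)

Both ions are complex: the cation is named first with the plain metal name, the anion second with the -ate form; each ion's ligands are alphabetised independently.
The complex anion is given as 1−; its ligand charges sum to -2, so Ag = +1.
With 2 anions per cation, the cation must be 2×1 = 2+.
Cation: ligand charges sum to -2; for the ion to be 2+, Pt = +4.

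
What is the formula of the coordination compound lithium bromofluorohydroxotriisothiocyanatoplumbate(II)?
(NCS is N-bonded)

Li4[PbBrF(NCS)3(OH)]

Ligands: 1 hydroxo (OH, -1), 3 isothiocyanato (NCS, -1), 1 fluoro (F, -1), 1 bromo (Br, -1). Ligand charge sum = -6.
With Pb in oxidation state +2, the complex ion is [Pb...]^4−.
Charge balance with lithium (+1) requires 1 complex ion per 4 lithium.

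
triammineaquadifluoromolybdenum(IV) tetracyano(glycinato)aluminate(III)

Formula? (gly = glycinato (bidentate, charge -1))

Cation [Mo…]: ligand charges -2, Mo(IV) ⇒ ion charge 2+.
Anion [Al…]: ligand charges -5, Al(III) ⇒ ion charge 2−.

[MoF2(H2O)(NH3)3][Al(CN)4(gly)]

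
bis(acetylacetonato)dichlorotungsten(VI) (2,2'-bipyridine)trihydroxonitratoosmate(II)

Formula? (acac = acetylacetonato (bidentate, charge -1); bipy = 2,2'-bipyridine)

[W(acac)2Cl2][Os(bipy)(NO3)(OH)3]

Cation [W…]: ligand charges -4, W(VI) ⇒ ion charge 2+.
Anion [Os…]: ligand charges -4, Os(II) ⇒ ion charge 2−.
One 2+ cation balances one 2− anion.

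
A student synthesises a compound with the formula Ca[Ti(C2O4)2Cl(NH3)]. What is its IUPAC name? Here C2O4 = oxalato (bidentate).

The 1 calcium counter-ion carries a total charge of +2, so each complex ion is 2−.
Ligand charges: 1×ammine (neutral), 1×chloro (-1 each), 2×oxalato (-2 each); total -5. So Ti + (-5) = 2−, giving Ti = +3.
Ligands are named alphabetically: ammine before chloro before oxalato.
The complex ion is anionic, so titanium takes the -ate form titanate(III).

calcium amminechlorodioxalatotitanate(III)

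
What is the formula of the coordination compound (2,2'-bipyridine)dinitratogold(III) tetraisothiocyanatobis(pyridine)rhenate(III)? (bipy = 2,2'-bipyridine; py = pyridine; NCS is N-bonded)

Cation [Au…]: ligand charges -2, Au(III) ⇒ ion charge 1+.
Anion [Re…]: ligand charges -4, Re(III) ⇒ ion charge 1−.
One 1+ cation balances one 1− anion.

[Au(bipy)(NO3)2][Re(NCS)4(py)2]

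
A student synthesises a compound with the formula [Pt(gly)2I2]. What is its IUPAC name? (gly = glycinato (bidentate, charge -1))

There is no counter-ion, so the complex is neutral overall.
Ligand charges: 2×iodo (-1 each), 2×glycinato (-1 each); total -4. So Pt + (-4) = 0, giving Pt = +4.
Ligands are named alphabetically: glycinato before iodo.

bis(glycinato)diiodoplatinum(IV)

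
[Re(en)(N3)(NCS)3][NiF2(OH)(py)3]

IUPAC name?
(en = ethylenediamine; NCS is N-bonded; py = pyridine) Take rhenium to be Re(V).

azido(ethylenediamine)triisothiocyanatorhenium(V) difluorohydroxotris(pyridine)nickelate(II)

Re is given as +5; the cation's ligand charges sum to -4, so the complex cation is 1+.
A 1:1 salt means the anion carries the equal and opposite charge, 1−.
Anion: ligand charges sum to -3; for the ion to be 1−, Ni = +2.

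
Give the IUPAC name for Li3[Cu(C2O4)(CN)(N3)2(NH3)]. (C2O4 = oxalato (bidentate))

The 3 lithium counter-ions carry a total charge of +3, so each complex ion is 3−.
Ligand charges: 1×oxalato (-2 each), 2×azido (-1 each), 1×ammine (neutral), 1×cyano (-1 each); total -5. So Cu + (-5) = 3−, giving Cu = +2.
Ligands are named alphabetically: ammine before azido before cyano before oxalato.
The complex ion is anionic, so copper takes the -ate form cuprate(II).

lithium amminediazidocyanooxalatocuprate(II)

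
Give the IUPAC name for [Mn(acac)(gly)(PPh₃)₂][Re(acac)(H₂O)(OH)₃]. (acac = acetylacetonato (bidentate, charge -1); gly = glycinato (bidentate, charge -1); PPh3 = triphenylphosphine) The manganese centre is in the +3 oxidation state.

Mn is given as +3; the cation's ligand charges sum to -2, so the complex cation is 1+.
A 1:1 salt means the anion carries the equal and opposite charge, 1−.
Anion: ligand charges sum to -4; for the ion to be 1−, Re = +3.

(acetylacetonato)(glycinato)bis(triphenylphosphine)manganese(III) (acetylacetonato)aquatrihydroxorhenate(III)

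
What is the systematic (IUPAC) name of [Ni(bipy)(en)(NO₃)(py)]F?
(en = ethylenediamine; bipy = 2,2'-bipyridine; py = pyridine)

(2,2'-bipyridine)(ethylenediamine)nitrato(pyridine)nickel(II) fluoride

The 1 fluoride counter-ion carries a total charge of -1, so each complex ion is 1+.
Ligand charges: 1×ethylenediamine (neutral), 1×nitrato (-1 each), 1×2,2'-bipyridine (neutral), 1×pyridine (neutral); total -1. So Ni + (-1) = 1+, giving Ni = +2.
Ligands are named alphabetically: bipyridine before ethylenediamine before nitrato before pyridine.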